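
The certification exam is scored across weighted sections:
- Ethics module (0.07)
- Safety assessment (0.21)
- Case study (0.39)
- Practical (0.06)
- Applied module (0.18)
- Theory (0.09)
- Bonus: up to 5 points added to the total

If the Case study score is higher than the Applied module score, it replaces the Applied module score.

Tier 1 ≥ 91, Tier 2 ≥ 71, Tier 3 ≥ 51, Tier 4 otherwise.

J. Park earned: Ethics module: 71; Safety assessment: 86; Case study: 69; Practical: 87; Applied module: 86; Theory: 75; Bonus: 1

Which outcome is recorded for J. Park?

Tier 2

Case study (69) ≤ Applied module (86), so Applied module stays at 86.
Weighted total:
  Ethics module 71 × 0.07 = 4.97
  Safety assessment 86 × 0.21 = 18.06
  Case study 69 × 0.39 = 26.91
  Practical 87 × 0.06 = 5.22
  Applied module 86 × 0.18 = 15.48
  Theory 75 × 0.09 = 6.75
Sum = 77.39
Bonus: 77.39 + 1 = 78.39
78.39 is ≥ 71 and < 91 → Tier 2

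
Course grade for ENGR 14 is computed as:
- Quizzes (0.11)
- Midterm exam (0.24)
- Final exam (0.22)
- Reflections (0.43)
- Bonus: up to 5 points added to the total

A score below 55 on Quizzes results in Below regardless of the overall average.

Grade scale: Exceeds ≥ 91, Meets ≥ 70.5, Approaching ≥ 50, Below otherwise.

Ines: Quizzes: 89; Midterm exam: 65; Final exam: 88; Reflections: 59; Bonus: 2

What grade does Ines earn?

Quizzes score 89 ≥ 55: minimum met.
Weighted total:
  Quizzes 89 × 0.11 = 9.79
  Midterm exam 65 × 0.24 = 15.6
  Final exam 88 × 0.22 = 19.36
  Reflections 59 × 0.43 = 25.37
Sum = 70.12
Bonus: 70.12 + 2 = 72.12
72.12 is ≥ 70.5 and < 91 → Meets

Meets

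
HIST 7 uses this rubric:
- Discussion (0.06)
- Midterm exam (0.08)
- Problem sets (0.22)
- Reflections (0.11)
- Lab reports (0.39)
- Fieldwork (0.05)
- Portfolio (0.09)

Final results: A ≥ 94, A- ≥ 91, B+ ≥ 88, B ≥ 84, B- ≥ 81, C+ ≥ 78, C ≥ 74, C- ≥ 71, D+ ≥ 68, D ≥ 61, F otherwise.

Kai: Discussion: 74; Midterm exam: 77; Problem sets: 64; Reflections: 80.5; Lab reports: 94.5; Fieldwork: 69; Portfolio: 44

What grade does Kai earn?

Weighted total:
  Discussion 74 × 0.06 = 4.44
  Midterm exam 77 × 0.08 = 6.16
  Problem sets 64 × 0.22 = 14.08
  Reflections 80.5 × 0.11 = 8.855
  Lab reports 94.5 × 0.39 = 36.855
  Fieldwork 69 × 0.05 = 3.45
  Portfolio 44 × 0.09 = 3.96
Sum = 77.8
77.8 is ≥ 74 and < 78 → C

C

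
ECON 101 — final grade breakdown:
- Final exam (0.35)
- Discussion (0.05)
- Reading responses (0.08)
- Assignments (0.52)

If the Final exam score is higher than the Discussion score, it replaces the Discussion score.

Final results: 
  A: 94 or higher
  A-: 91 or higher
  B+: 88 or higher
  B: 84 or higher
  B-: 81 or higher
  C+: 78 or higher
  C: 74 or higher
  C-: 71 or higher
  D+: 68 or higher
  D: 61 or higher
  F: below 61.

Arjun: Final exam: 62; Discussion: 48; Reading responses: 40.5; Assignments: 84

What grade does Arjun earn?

C-

Final exam (62) > Discussion (48), so Discussion counts as 62.
Weighted total:
  Final exam 62 × 0.35 = 21.7
  Discussion 62 × 0.05 = 3.1
  Reading responses 40.5 × 0.08 = 3.24
  Assignments 84 × 0.52 = 43.68
Sum = 71.72
71.72 is ≥ 71 and < 74 → C-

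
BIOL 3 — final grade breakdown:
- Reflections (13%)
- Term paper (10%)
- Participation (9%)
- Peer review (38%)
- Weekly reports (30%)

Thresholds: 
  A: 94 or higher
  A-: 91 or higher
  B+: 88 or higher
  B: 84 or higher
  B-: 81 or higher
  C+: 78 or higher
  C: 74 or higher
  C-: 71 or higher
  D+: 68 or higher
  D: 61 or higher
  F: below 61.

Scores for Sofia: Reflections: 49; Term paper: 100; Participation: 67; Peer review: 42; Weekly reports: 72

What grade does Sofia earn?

F

Weighted total:
  Reflections 49 × 0.13 = 6.37
  Term paper 100 × 0.1 = 10
  Participation 67 × 0.09 = 6.03
  Peer review 42 × 0.38 = 15.96
  Weekly reports 72 × 0.3 = 21.6
Sum = 59.96
59.96 < 61 → F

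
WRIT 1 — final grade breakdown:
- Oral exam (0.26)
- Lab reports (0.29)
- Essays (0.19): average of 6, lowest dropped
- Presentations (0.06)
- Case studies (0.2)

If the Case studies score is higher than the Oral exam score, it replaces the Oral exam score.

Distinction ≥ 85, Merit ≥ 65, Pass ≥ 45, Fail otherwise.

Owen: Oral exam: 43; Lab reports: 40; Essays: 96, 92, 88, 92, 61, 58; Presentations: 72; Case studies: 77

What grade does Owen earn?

Essays: drop 58 → average of remaining 5 = 429/5 = 85.8
Case studies (77) > Oral exam (43), so Oral exam counts as 77.
Weighted total:
  Oral exam 77 × 0.26 = 20.02
  Lab reports 40 × 0.29 = 11.6
  Essays 85.8 × 0.19 = 16.302
  Presentations 72 × 0.06 = 4.32
  Case studies 77 × 0.2 = 15.4
Sum = 67.642
67.642 is ≥ 65 and < 85 → Merit

Merit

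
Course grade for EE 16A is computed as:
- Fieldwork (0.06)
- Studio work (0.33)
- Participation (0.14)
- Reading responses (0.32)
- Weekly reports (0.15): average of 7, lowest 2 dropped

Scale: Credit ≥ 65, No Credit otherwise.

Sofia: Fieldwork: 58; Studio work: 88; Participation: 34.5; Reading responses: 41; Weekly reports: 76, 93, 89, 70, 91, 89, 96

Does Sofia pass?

No Credit

Weekly reports: drop 70, 76 → average of remaining 5 = 458/5 = 91.6
Weighted total:
  Fieldwork 58 × 0.06 = 3.48
  Studio work 88 × 0.33 = 29.04
  Participation 34.5 × 0.14 = 4.83
  Reading responses 41 × 0.32 = 13.12
  Weekly reports 91.6 × 0.15 = 13.74
Sum = 64.21
64.21 < 65 → No Credit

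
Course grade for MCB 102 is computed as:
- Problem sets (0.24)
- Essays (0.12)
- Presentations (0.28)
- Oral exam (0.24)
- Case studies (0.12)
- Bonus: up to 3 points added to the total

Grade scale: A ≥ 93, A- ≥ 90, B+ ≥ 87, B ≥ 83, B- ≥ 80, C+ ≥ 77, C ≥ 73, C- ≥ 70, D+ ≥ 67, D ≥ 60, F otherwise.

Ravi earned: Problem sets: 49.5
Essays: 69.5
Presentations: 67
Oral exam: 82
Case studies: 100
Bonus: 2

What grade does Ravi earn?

Weighted total:
  Problem sets 49.5 × 0.24 = 11.88
  Essays 69.5 × 0.12 = 8.34
  Presentations 67 × 0.28 = 18.76
  Oral exam 82 × 0.24 = 19.68
  Case studies 100 × 0.12 = 12
Sum = 70.66
Bonus: 70.66 + 2 = 72.66
72.66 is ≥ 70 and < 73 → C-

C-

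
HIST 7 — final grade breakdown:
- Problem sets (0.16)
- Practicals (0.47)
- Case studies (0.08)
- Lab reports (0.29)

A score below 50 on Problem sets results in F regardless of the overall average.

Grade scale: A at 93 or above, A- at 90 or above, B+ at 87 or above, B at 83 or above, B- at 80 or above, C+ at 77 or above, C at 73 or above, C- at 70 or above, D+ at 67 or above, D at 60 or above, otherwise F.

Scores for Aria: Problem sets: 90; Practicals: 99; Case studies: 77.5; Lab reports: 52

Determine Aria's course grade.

B-

Problem sets score 90 ≥ 50: minimum met.
Weighted total:
  Problem sets 90 × 0.16 = 14.4
  Practicals 99 × 0.47 = 46.53
  Case studies 77.5 × 0.08 = 6.2
  Lab reports 52 × 0.29 = 15.08
Sum = 82.21
82.21 is ≥ 80 and < 83 → B-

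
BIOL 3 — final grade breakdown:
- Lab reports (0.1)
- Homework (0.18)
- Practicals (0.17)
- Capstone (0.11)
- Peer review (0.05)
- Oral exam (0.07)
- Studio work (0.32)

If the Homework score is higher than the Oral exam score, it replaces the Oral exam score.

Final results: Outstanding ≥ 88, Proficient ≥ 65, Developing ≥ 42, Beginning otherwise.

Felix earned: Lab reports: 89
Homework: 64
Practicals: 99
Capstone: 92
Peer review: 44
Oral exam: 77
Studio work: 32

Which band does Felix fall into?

Proficient

Homework (64) ≤ Oral exam (77), so Oral exam stays at 77.
Weighted total:
  Lab reports 89 × 0.1 = 8.9
  Homework 64 × 0.18 = 11.52
  Practicals 99 × 0.17 = 16.83
  Capstone 92 × 0.11 = 10.12
  Peer review 44 × 0.05 = 2.2
  Oral exam 77 × 0.07 = 5.39
  Studio work 32 × 0.32 = 10.24
Sum = 65.2
65.2 is ≥ 65 and < 88 → Proficient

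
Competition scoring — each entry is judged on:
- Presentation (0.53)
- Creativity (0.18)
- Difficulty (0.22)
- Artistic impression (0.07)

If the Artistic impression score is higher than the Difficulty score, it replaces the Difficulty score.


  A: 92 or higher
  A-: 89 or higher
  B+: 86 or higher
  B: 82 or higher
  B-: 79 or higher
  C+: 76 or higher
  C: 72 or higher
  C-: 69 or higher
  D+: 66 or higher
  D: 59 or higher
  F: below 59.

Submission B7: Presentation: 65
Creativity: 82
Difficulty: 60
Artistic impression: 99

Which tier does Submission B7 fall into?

C+

Artistic impression (99) > Difficulty (60), so Difficulty counts as 99.
Weighted total:
  Presentation 65 × 0.53 = 34.45
  Creativity 82 × 0.18 = 14.76
  Difficulty 99 × 0.22 = 21.78
  Artistic impression 99 × 0.07 = 6.93
Sum = 77.92
77.92 is ≥ 76 and < 79 → C+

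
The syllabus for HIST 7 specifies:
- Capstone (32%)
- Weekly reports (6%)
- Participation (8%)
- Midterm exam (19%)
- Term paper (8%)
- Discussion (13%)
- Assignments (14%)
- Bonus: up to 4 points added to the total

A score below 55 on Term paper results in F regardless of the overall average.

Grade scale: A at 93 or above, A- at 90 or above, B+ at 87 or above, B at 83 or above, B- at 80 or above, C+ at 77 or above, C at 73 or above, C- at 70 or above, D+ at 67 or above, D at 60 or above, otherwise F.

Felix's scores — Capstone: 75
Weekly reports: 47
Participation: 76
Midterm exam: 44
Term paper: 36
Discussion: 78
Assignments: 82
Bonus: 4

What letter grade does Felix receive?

F

Term paper score 36 < 55: minimum not met.
Weighted total:
  Capstone 75 × 0.32 = 24
  Weekly reports 47 × 0.06 = 2.82
  Participation 76 × 0.08 = 6.08
  Midterm exam 44 × 0.19 = 8.36
  Term paper 36 × 0.08 = 2.88
  Discussion 78 × 0.13 = 10.14
  Assignments 82 × 0.14 = 11.48
Sum = 65.76
Bonus: 65.76 + 4 = 69.76
Because the Term paper minimum was not met, the result is F.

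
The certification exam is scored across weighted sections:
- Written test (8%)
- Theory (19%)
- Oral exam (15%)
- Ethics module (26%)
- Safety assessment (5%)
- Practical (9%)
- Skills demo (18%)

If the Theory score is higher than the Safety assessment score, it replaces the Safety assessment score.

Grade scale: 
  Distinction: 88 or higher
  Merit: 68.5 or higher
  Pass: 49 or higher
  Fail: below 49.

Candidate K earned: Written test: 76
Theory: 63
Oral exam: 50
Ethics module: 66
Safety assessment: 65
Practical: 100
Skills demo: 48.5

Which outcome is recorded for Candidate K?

Theory (63) ≤ Safety assessment (65), so Safety assessment stays at 65.
Weighted total:
  Written test 76 × 0.08 = 6.08
  Theory 63 × 0.19 = 11.97
  Oral exam 50 × 0.15 = 7.5
  Ethics module 66 × 0.26 = 17.16
  Safety assessment 65 × 0.05 = 3.25
  Practical 100 × 0.09 = 9
  Skills demo 48.5 × 0.18 = 8.73
Sum = 63.69
63.69 is ≥ 49 and < 68.5 → Pass

Pass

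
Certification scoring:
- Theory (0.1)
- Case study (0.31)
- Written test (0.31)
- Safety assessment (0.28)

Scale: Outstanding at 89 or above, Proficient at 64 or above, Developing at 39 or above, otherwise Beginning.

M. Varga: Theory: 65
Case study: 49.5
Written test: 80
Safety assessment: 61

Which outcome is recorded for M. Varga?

Weighted total:
  Theory 65 × 0.1 = 6.5
  Case study 49.5 × 0.31 = 15.345
  Written test 80 × 0.31 = 24.8
  Safety assessment 61 × 0.28 = 17.08
Sum = 63.725
63.725 is ≥ 39 and < 64 → Developing

Developing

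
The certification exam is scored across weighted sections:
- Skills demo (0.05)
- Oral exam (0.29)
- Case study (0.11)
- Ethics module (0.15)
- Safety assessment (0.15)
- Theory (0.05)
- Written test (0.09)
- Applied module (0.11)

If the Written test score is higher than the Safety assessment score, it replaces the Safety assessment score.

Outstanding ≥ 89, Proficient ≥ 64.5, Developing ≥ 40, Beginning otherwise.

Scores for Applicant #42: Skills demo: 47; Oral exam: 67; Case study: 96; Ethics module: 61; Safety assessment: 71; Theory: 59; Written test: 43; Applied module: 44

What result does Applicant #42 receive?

Developing

Written test (43) ≤ Safety assessment (71), so Safety assessment stays at 71.
Weighted total:
  Skills demo 47 × 0.05 = 2.35
  Oral exam 67 × 0.29 = 19.43
  Case study 96 × 0.11 = 10.56
  Ethics module 61 × 0.15 = 9.15
  Safety assessment 71 × 0.15 = 10.65
  Theory 59 × 0.05 = 2.95
  Written test 43 × 0.09 = 3.87
  Applied module 44 × 0.11 = 4.84
Sum = 63.8
63.8 is ≥ 40 and < 64.5 → Developing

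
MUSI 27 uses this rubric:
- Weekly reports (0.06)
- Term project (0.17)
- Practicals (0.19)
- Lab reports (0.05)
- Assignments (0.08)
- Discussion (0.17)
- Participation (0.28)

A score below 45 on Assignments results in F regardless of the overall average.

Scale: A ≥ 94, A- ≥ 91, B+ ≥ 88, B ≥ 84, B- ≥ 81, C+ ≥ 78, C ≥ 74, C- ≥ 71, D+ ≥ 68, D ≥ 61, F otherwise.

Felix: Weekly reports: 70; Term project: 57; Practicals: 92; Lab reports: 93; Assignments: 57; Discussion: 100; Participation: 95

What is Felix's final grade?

B

Assignments score 57 ≥ 45: minimum met.
Weighted total:
  Weekly reports 70 × 0.06 = 4.2
  Term project 57 × 0.17 = 9.69
  Practicals 92 × 0.19 = 17.48
  Lab reports 93 × 0.05 = 4.65
  Assignments 57 × 0.08 = 4.56
  Discussion 100 × 0.17 = 17
  Participation 95 × 0.28 = 26.6
Sum = 84.18
84.18 is ≥ 84 and < 88 → B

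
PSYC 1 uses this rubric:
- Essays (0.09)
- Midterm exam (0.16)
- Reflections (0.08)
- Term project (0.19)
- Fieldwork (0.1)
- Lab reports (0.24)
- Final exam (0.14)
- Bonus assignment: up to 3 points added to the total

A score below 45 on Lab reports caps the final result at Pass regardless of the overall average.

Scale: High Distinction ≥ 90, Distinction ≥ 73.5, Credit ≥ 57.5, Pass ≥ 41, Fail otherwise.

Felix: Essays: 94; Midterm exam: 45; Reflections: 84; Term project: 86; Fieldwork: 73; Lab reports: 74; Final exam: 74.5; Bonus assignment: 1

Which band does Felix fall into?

Distinction

Lab reports score 74 ≥ 45: minimum met.
Weighted total:
  Essays 94 × 0.09 = 8.46
  Midterm exam 45 × 0.16 = 7.2
  Reflections 84 × 0.08 = 6.72
  Term project 86 × 0.19 = 16.34
  Fieldwork 73 × 0.1 = 7.3
  Lab reports 74 × 0.24 = 17.76
  Final exam 74.5 × 0.14 = 10.43
Sum = 74.21
Bonus assignment: 74.21 + 1 = 75.21
75.21 is ≥ 73.5 and < 90 → Distinction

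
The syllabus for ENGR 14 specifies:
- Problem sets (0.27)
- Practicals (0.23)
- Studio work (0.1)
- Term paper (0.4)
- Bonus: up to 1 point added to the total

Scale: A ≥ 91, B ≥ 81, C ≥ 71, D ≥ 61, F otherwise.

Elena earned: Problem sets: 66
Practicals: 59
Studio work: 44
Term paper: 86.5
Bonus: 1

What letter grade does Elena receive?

Weighted total:
  Problem sets 66 × 0.27 = 17.82
  Practicals 59 × 0.23 = 13.57
  Studio work 44 × 0.1 = 4.4
  Term paper 86.5 × 0.4 = 34.6
Sum = 70.39
Bonus: 70.39 + 1 = 71.39
71.39 is ≥ 71 and < 81 → C

C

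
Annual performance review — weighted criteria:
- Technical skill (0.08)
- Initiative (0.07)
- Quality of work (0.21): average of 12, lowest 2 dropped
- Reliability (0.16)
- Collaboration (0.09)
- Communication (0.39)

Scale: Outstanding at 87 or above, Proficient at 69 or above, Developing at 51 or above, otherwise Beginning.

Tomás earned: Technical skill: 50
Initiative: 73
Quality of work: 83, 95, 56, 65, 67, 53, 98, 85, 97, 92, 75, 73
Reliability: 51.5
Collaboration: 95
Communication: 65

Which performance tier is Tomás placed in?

Developing

Quality of work: drop 53, 56 → average of remaining 10 = 830/10 = 83
Weighted total:
  Technical skill 50 × 0.08 = 4
  Initiative 73 × 0.07 = 5.11
  Quality of work 83 × 0.21 = 17.43
  Reliability 51.5 × 0.16 = 8.24
  Collaboration 95 × 0.09 = 8.55
  Communication 65 × 0.39 = 25.35
Sum = 68.68
68.68 is ≥ 51 and < 69 → Developing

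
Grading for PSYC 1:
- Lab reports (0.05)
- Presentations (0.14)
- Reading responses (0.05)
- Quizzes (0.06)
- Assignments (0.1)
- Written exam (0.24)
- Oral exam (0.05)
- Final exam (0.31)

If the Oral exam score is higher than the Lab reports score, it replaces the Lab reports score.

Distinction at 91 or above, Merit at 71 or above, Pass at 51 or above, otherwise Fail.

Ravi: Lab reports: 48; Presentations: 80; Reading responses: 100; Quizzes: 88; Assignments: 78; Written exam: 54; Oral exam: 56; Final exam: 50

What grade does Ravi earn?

Oral exam (56) > Lab reports (48), so Lab reports counts as 56.
Weighted total:
  Lab reports 56 × 0.05 = 2.8
  Presentations 80 × 0.14 = 11.2
  Reading responses 100 × 0.05 = 5
  Quizzes 88 × 0.06 = 5.28
  Assignments 78 × 0.1 = 7.8
  Written exam 54 × 0.24 = 12.96
  Oral exam 56 × 0.05 = 2.8
  Final exam 50 × 0.31 = 15.5
Sum = 63.34
63.34 is ≥ 51 and < 71 → Pass

Pass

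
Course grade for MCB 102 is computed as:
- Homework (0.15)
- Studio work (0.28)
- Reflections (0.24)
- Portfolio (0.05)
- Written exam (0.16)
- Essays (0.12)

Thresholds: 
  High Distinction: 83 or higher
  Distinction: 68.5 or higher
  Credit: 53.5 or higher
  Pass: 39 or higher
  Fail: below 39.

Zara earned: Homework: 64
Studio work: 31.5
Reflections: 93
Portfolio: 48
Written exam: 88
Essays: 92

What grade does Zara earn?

Credit

Weighted total:
  Homework 64 × 0.15 = 9.6
  Studio work 31.5 × 0.28 = 8.82
  Reflections 93 × 0.24 = 22.32
  Portfolio 48 × 0.05 = 2.4
  Written exam 88 × 0.16 = 14.08
  Essays 92 × 0.12 = 11.04
Sum = 68.26
68.26 is ≥ 53.5 and < 68.5 → Credit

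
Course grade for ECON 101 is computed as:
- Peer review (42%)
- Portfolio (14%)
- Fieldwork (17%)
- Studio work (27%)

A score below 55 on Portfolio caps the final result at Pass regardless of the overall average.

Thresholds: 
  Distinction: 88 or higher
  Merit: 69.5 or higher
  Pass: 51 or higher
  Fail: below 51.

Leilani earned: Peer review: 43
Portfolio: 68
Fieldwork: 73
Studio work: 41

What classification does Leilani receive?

Portfolio score 68 ≥ 55: minimum met.
Weighted total:
  Peer review 43 × 0.42 = 18.06
  Portfolio 68 × 0.14 = 9.52
  Fieldwork 73 × 0.17 = 12.41
  Studio work 41 × 0.27 = 11.07
Sum = 51.06
51.06 is ≥ 51 and < 69.5 → Pass

Pass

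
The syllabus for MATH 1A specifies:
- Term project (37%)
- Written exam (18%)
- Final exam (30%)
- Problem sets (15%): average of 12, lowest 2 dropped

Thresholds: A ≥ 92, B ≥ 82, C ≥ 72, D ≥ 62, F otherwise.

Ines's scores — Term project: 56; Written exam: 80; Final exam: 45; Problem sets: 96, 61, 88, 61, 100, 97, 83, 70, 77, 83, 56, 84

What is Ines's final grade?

Problem sets: drop 56, 61 → average of remaining 10 = 839/10 = 83.9
Weighted total:
  Term project 56 × 0.37 = 20.72
  Written exam 80 × 0.18 = 14.4
  Final exam 45 × 0.3 = 13.5
  Problem sets 83.9 × 0.15 = 12.585
Sum = 61.205
61.205 < 62 → F

F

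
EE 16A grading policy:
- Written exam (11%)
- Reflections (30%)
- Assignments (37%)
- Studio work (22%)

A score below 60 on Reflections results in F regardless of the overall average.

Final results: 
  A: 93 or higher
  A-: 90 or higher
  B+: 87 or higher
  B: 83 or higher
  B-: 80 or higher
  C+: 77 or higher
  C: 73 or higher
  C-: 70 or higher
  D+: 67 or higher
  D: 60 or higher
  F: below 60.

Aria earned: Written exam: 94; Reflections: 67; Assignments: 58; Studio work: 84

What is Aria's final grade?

C-

Reflections score 67 ≥ 60: minimum met.
Weighted total:
  Written exam 94 × 0.11 = 10.34
  Reflections 67 × 0.3 = 20.1
  Assignments 58 × 0.37 = 21.46
  Studio work 84 × 0.22 = 18.48
Sum = 70.38
70.38 is ≥ 70 and < 73 → C-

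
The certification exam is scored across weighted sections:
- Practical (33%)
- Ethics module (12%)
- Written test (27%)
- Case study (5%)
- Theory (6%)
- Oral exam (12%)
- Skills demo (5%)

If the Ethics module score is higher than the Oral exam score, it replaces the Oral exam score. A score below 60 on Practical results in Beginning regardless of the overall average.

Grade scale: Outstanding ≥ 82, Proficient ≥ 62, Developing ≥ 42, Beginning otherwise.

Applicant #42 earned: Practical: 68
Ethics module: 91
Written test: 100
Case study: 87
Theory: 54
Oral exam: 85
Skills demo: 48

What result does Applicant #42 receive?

Ethics module (91) > Oral exam (85), so Oral exam counts as 91.
Practical score 68 ≥ 60: minimum met.
Weighted total:
  Practical 68 × 0.33 = 22.44
  Ethics module 91 × 0.12 = 10.92
  Written test 100 × 0.27 = 27
  Case study 87 × 0.05 = 4.35
  Theory 54 × 0.06 = 3.24
  Oral exam 91 × 0.12 = 10.92
  Skills demo 48 × 0.05 = 2.4
Sum = 81.27
81.27 is ≥ 62 and < 82 → Proficient

Proficient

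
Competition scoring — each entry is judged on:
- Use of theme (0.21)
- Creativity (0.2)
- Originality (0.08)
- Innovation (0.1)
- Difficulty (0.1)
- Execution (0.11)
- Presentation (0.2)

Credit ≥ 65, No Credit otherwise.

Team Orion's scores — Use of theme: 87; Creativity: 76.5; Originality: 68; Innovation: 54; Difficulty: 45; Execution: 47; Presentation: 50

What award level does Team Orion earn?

Weighted total:
  Use of theme 87 × 0.21 = 18.27
  Creativity 76.5 × 0.2 = 15.3
  Originality 68 × 0.08 = 5.44
  Innovation 54 × 0.1 = 5.4
  Difficulty 45 × 0.1 = 4.5
  Execution 47 × 0.11 = 5.17
  Presentation 50 × 0.2 = 10
Sum = 64.08
64.08 < 65 → No Credit

No Credit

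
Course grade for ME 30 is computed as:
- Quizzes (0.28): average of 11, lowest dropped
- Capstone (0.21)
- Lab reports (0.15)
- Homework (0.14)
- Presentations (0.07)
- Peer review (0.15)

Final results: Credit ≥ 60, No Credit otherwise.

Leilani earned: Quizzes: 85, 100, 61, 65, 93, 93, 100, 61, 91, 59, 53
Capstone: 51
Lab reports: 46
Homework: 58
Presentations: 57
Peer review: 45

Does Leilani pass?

No Credit

Quizzes: drop 53 → average of remaining 10 = 808/10 = 80.8
Weighted total:
  Quizzes 80.8 × 0.28 = 22.624
  Capstone 51 × 0.21 = 10.71
  Lab reports 46 × 0.15 = 6.9
  Homework 58 × 0.14 = 8.12
  Presentations 57 × 0.07 = 3.99
  Peer review 45 × 0.15 = 6.75
Sum = 59.094
59.094 < 60 → No Credit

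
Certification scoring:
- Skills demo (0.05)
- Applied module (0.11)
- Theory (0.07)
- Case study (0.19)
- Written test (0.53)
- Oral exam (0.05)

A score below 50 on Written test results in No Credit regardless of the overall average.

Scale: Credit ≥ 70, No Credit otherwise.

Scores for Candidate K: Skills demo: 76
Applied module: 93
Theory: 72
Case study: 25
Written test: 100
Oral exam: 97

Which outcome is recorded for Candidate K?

Written test score 100 ≥ 50: minimum met.
Weighted total:
  Skills demo 76 × 0.05 = 3.8
  Applied module 93 × 0.11 = 10.23
  Theory 72 × 0.07 = 5.04
  Case study 25 × 0.19 = 4.75
  Written test 100 × 0.53 = 53
  Oral exam 97 × 0.05 = 4.85
Sum = 81.67
81.67 ≥ 70 → Credit

Credit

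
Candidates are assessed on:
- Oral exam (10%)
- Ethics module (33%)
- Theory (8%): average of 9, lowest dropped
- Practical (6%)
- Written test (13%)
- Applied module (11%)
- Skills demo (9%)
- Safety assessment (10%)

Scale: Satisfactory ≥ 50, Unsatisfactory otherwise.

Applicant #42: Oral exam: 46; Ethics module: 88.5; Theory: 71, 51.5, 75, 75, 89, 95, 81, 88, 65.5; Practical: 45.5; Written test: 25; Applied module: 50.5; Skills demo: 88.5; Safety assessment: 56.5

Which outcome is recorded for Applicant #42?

Theory: drop 51.5 → average of remaining 8 = 639.5/8 = 79.9375
Weighted total:
  Oral exam 46 × 0.1 = 4.6
  Ethics module 88.5 × 0.33 = 29.205
  Theory 79.9375 × 0.08 = 6.395
  Practical 45.5 × 0.06 = 2.73
  Written test 25 × 0.13 = 3.25
  Applied module 50.5 × 0.11 = 5.555
  Skills demo 88.5 × 0.09 = 7.965
  Safety assessment 56.5 × 0.1 = 5.65
Sum = 65.35
65.35 ≥ 50 → Satisfactory

Satisfactory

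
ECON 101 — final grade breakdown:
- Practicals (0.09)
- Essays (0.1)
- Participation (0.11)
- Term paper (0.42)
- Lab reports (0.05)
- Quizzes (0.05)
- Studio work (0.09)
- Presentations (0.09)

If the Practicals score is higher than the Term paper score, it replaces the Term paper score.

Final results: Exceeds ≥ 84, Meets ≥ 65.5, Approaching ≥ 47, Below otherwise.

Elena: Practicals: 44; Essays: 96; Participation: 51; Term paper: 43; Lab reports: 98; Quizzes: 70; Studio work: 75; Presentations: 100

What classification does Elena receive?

Practicals (44) > Term paper (43), so Term paper counts as 44.
Weighted total:
  Practicals 44 × 0.09 = 3.96
  Essays 96 × 0.1 = 9.6
  Participation 51 × 0.11 = 5.61
  Term paper 44 × 0.42 = 18.48
  Lab reports 98 × 0.05 = 4.9
  Quizzes 70 × 0.05 = 3.5
  Studio work 75 × 0.09 = 6.75
  Presentations 100 × 0.09 = 9
Sum = 61.8
61.8 is ≥ 47 and < 65.5 → Approaching

Approaching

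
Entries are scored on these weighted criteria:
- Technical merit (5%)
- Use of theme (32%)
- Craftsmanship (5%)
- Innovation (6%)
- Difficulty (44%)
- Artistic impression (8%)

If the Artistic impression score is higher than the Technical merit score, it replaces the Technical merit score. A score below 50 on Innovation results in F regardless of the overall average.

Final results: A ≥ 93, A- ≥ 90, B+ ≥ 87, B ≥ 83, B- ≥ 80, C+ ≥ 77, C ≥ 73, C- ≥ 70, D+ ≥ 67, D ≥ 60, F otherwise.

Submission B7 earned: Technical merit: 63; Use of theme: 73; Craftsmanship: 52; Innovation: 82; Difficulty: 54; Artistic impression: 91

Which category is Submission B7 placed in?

Artistic impression (91) > Technical merit (63), so Technical merit counts as 91.
Innovation score 82 ≥ 50: minimum met.
Weighted total:
  Technical merit 91 × 0.05 = 4.55
  Use of theme 73 × 0.32 = 23.36
  Craftsmanship 52 × 0.05 = 2.6
  Innovation 82 × 0.06 = 4.92
  Difficulty 54 × 0.44 = 23.76
  Artistic impression 91 × 0.08 = 7.28
Sum = 66.47
66.47 is ≥ 60 and < 67 → D

D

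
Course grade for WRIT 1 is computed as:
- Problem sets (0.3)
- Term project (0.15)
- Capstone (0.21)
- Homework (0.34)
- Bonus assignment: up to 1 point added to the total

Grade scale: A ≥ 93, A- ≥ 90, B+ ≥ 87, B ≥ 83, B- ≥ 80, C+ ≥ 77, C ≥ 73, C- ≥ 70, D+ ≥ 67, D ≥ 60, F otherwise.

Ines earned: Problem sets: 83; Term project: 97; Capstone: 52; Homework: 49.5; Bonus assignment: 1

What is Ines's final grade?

Weighted total:
  Problem sets 83 × 0.3 = 24.9
  Term project 97 × 0.15 = 14.55
  Capstone 52 × 0.21 = 10.92
  Homework 49.5 × 0.34 = 16.83
Sum = 67.2
Bonus assignment: 67.2 + 1 = 68.2
68.2 is ≥ 67 and < 70 → D+

D+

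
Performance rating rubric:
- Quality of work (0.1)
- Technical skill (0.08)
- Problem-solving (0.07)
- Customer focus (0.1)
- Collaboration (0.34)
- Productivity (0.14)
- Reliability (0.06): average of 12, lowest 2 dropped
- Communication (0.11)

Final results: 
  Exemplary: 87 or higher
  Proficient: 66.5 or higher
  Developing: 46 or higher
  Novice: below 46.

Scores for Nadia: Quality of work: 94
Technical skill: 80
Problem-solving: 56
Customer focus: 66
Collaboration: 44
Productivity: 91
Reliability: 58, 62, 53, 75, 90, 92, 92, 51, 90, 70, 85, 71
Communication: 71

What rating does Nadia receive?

Proficient

Reliability: drop 51, 53 → average of remaining 10 = 785/10 = 78.5
Weighted total:
  Quality of work 94 × 0.1 = 9.4
  Technical skill 80 × 0.08 = 6.4
  Problem-solving 56 × 0.07 = 3.92
  Customer focus 66 × 0.1 = 6.6
  Collaboration 44 × 0.34 = 14.96
  Productivity 91 × 0.14 = 12.74
  Reliability 78.5 × 0.06 = 4.71
  Communication 71 × 0.11 = 7.81
Sum = 66.54
66.54 is ≥ 66.5 and < 87 → Proficient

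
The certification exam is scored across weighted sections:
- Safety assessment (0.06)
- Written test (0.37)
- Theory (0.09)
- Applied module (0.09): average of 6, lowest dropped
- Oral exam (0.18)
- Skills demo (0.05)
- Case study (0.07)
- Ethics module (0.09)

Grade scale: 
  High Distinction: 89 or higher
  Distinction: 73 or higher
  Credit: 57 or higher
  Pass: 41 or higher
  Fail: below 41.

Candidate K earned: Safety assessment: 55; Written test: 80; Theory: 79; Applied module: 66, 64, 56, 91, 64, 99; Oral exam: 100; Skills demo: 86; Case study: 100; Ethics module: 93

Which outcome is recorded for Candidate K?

Distinction

Applied module: drop 56 → average of remaining 5 = 384/5 = 76.8
Weighted total:
  Safety assessment 55 × 0.06 = 3.3
  Written test 80 × 0.37 = 29.6
  Theory 79 × 0.09 = 7.11
  Applied module 76.8 × 0.09 = 6.912
  Oral exam 100 × 0.18 = 18
  Skills demo 86 × 0.05 = 4.3
  Case study 100 × 0.07 = 7
  Ethics module 93 × 0.09 = 8.37
Sum = 84.592
84.592 is ≥ 73 and < 89 → Distinction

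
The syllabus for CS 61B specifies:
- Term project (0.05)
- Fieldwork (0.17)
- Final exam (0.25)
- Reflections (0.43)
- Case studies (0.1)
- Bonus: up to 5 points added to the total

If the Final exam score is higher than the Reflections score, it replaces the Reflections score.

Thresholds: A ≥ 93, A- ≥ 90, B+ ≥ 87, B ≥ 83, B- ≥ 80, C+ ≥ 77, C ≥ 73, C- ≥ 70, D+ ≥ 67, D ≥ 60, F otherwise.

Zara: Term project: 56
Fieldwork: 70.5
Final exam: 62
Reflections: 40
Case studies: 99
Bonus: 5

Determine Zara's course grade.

Final exam (62) > Reflections (40), so Reflections counts as 62.
Weighted total:
  Term project 56 × 0.05 = 2.8
  Fieldwork 70.5 × 0.17 = 11.985
  Final exam 62 × 0.25 = 15.5
  Reflections 62 × 0.43 = 26.66
  Case studies 99 × 0.1 = 9.9
Sum = 66.845
Bonus: 66.845 + 5 = 71.845
71.845 is ≥ 70 and < 73 → C-

C-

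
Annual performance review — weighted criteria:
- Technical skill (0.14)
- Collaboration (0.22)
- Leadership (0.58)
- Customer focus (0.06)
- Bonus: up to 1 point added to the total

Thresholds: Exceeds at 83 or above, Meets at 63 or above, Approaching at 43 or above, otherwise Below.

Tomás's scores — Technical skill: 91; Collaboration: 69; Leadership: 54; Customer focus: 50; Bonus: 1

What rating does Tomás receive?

Weighted total:
  Technical skill 91 × 0.14 = 12.74
  Collaboration 69 × 0.22 = 15.18
  Leadership 54 × 0.58 = 31.32
  Customer focus 50 × 0.06 = 3
Sum = 62.24
Bonus: 62.24 + 1 = 63.24
63.24 is ≥ 63 and < 83 → Meets

Meets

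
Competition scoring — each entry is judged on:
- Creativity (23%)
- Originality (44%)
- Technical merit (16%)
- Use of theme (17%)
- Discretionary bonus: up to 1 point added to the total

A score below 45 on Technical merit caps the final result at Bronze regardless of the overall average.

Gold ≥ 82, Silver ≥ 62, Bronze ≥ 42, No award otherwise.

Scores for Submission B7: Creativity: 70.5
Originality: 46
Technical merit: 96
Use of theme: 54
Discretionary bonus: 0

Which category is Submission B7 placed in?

Technical merit score 96 ≥ 45: minimum met.
Weighted total:
  Creativity 70.5 × 0.23 = 16.215
  Originality 46 × 0.44 = 20.24
  Technical merit 96 × 0.16 = 15.36
  Use of theme 54 × 0.17 = 9.18
Sum = 60.995
Discretionary bonus: 60.995 + 0 = 60.995
60.995 is ≥ 42 and < 62 → Bronze

Bronze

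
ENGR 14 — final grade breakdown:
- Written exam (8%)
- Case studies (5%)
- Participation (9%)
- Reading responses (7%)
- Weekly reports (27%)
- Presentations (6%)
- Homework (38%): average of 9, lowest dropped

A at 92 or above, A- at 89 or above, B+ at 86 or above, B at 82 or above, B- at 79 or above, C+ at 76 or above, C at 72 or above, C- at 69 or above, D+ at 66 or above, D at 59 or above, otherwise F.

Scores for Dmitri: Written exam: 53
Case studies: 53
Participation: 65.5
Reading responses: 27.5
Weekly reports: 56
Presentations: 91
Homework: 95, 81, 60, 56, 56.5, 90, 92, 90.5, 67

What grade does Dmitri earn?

Homework: drop 56 → average of remaining 8 = 632/8 = 79
Weighted total:
  Written exam 53 × 0.08 = 4.24
  Case studies 53 × 0.05 = 2.65
  Participation 65.5 × 0.09 = 5.895
  Reading responses 27.5 × 0.07 = 1.925
  Weekly reports 56 × 0.27 = 15.12
  Presentations 91 × 0.06 = 5.46
  Homework 79 × 0.38 = 30.02
Sum = 65.31
65.31 is ≥ 59 and < 66 → D

D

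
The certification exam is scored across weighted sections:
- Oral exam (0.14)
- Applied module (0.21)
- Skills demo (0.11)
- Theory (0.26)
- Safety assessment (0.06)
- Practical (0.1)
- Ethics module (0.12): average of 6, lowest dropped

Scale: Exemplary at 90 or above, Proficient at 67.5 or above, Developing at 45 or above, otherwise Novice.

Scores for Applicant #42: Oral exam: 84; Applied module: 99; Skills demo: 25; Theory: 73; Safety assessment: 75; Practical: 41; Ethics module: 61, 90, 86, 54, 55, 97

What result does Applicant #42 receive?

Ethics module: drop 54 → average of remaining 5 = 389/5 = 77.8
Weighted total:
  Oral exam 84 × 0.14 = 11.76
  Applied module 99 × 0.21 = 20.79
  Skills demo 25 × 0.11 = 2.75
  Theory 73 × 0.26 = 18.98
  Safety assessment 75 × 0.06 = 4.5
  Practical 41 × 0.1 = 4.1
  Ethics module 77.8 × 0.12 = 9.336
Sum = 72.216
72.216 is ≥ 67.5 and < 90 → Proficient

Proficient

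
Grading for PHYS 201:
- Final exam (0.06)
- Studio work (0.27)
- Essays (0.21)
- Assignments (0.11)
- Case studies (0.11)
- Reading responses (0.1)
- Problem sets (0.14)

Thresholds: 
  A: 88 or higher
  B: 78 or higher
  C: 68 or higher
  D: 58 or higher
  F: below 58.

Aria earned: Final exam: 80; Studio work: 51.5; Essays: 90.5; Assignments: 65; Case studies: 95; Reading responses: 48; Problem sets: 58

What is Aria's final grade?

C

Weighted total:
  Final exam 80 × 0.06 = 4.8
  Studio work 51.5 × 0.27 = 13.905
  Essays 90.5 × 0.21 = 19.005
  Assignments 65 × 0.11 = 7.15
  Case studies 95 × 0.11 = 10.45
  Reading responses 48 × 0.1 = 4.8
  Problem sets 58 × 0.14 = 8.12
Sum = 68.23
68.23 is ≥ 68 and < 78 → C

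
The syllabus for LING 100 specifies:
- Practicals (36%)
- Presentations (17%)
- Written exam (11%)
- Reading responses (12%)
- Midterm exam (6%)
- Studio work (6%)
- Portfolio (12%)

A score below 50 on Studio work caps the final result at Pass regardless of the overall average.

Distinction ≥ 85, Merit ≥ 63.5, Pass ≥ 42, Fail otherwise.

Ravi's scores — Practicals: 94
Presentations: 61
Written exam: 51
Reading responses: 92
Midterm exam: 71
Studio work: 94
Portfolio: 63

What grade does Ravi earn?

Studio work score 94 ≥ 50: minimum met.
Weighted total:
  Practicals 94 × 0.36 = 33.84
  Presentations 61 × 0.17 = 10.37
  Written exam 51 × 0.11 = 5.61
  Reading responses 92 × 0.12 = 11.04
  Midterm exam 71 × 0.06 = 4.26
  Studio work 94 × 0.06 = 5.64
  Portfolio 63 × 0.12 = 7.56
Sum = 78.32
78.32 is ≥ 63.5 and < 85 → Merit

Merit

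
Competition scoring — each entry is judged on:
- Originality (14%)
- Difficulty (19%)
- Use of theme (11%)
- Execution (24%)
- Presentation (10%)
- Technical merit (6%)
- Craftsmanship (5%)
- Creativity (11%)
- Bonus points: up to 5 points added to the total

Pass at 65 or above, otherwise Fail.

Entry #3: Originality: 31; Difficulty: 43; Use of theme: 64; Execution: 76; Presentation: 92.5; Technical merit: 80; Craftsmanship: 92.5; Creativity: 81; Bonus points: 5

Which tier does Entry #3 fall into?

Pass

Weighted total:
  Originality 31 × 0.14 = 4.34
  Difficulty 43 × 0.19 = 8.17
  Use of theme 64 × 0.11 = 7.04
  Execution 76 × 0.24 = 18.24
  Presentation 92.5 × 0.1 = 9.25
  Technical merit 80 × 0.06 = 4.8
  Craftsmanship 92.5 × 0.05 = 4.625
  Creativity 81 × 0.11 = 8.91
Sum = 65.375
Bonus points: 65.375 + 5 = 70.375
70.375 ≥ 65 → Pass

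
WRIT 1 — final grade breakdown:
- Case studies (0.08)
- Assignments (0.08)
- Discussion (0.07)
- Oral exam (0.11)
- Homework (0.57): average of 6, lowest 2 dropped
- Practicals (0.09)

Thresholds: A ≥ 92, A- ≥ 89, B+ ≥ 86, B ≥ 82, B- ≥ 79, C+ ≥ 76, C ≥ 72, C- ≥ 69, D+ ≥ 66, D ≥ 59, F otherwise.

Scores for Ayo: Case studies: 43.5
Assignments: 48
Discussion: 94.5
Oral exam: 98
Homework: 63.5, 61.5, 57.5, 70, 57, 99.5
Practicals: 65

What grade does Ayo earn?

C

Homework: drop 57, 57.5 → average of remaining 4 = 294.5/4 = 73.625
Weighted total:
  Case studies 43.5 × 0.08 = 3.48
  Assignments 48 × 0.08 = 3.84
  Discussion 94.5 × 0.07 = 6.615
  Oral exam 98 × 0.11 = 10.78
  Homework 73.625 × 0.57 = 41.96625
  Practicals 65 × 0.09 = 5.85
Sum = 72.53125
72.53125 is ≥ 72 and < 76 → C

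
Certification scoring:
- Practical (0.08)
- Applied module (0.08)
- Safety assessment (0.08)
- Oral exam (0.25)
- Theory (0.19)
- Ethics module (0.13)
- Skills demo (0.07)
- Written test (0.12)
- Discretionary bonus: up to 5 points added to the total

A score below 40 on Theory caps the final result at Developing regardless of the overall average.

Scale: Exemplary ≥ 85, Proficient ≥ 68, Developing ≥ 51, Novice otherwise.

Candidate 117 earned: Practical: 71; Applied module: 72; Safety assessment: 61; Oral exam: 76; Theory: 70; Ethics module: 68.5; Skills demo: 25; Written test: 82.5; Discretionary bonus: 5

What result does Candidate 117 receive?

Theory score 70 ≥ 40: minimum met.
Weighted total:
  Practical 71 × 0.08 = 5.68
  Applied module 72 × 0.08 = 5.76
  Safety assessment 61 × 0.08 = 4.88
  Oral exam 76 × 0.25 = 19
  Theory 70 × 0.19 = 13.3
  Ethics module 68.5 × 0.13 = 8.905
  Skills demo 25 × 0.07 = 1.75
  Written test 82.5 × 0.12 = 9.9
Sum = 69.175
Discretionary bonus: 69.175 + 5 = 74.175
74.175 is ≥ 68 and < 85 → Proficient

Proficient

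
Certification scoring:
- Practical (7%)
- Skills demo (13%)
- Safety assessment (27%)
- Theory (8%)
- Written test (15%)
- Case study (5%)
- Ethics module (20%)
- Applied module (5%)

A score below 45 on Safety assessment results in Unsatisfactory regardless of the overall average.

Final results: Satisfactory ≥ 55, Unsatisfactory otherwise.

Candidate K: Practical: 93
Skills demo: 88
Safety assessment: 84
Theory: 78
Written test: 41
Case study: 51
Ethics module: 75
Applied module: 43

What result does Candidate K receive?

Satisfactory

Safety assessment score 84 ≥ 45: minimum met.
Weighted total:
  Practical 93 × 0.07 = 6.51
  Skills demo 88 × 0.13 = 11.44
  Safety assessment 84 × 0.27 = 22.68
  Theory 78 × 0.08 = 6.24
  Written test 41 × 0.15 = 6.15
  Case study 51 × 0.05 = 2.55
  Ethics module 75 × 0.2 = 15
  Applied module 43 × 0.05 = 2.15
Sum = 72.72
72.72 ≥ 55 → Satisfactory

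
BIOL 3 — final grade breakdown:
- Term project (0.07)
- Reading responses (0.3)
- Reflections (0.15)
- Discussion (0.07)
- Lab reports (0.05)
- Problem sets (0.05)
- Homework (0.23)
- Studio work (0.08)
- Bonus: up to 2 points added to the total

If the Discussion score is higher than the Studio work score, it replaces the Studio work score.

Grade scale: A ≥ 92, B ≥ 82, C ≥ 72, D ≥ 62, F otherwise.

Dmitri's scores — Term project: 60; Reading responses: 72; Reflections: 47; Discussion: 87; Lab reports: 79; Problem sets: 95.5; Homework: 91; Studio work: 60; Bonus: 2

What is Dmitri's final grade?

C

Discussion (87) > Studio work (60), so Studio work counts as 87.
Weighted total:
  Term project 60 × 0.07 = 4.2
  Reading responses 72 × 0.3 = 21.6
  Reflections 47 × 0.15 = 7.05
  Discussion 87 × 0.07 = 6.09
  Lab reports 79 × 0.05 = 3.95
  Problem sets 95.5 × 0.05 = 4.775
  Homework 91 × 0.23 = 20.93
  Studio work 87 × 0.08 = 6.96
Sum = 75.555
Bonus: 75.555 + 2 = 77.555
77.555 is ≥ 72 and < 82 → C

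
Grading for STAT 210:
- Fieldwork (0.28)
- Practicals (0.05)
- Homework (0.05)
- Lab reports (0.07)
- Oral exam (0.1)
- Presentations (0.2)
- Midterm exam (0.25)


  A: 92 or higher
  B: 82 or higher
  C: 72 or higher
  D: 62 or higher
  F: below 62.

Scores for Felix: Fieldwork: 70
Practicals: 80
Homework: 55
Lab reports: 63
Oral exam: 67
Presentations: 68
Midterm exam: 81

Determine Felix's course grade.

D

Weighted total:
  Fieldwork 70 × 0.28 = 19.6
  Practicals 80 × 0.05 = 4
  Homework 55 × 0.05 = 2.75
  Lab reports 63 × 0.07 = 4.41
  Oral exam 67 × 0.1 = 6.7
  Presentations 68 × 0.2 = 13.6
  Midterm exam 81 × 0.25 = 20.25
Sum = 71.31
71.31 is ≥ 62 and < 72 → D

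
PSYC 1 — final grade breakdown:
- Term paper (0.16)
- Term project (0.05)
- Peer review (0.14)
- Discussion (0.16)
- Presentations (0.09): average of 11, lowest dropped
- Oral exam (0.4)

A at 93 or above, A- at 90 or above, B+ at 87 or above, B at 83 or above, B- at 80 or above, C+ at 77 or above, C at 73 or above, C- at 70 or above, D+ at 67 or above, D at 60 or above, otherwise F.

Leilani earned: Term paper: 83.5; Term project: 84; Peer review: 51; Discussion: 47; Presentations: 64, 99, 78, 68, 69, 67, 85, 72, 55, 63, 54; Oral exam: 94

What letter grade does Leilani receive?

Presentations: drop 54 → average of remaining 10 = 720/10 = 72
Weighted total:
  Term paper 83.5 × 0.16 = 13.36
  Term project 84 × 0.05 = 4.2
  Peer review 51 × 0.14 = 7.14
  Discussion 47 × 0.16 = 7.52
  Presentations 72 × 0.09 = 6.48
  Oral exam 94 × 0.4 = 37.6
Sum = 76.3
76.3 is ≥ 73 and < 77 → C

C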